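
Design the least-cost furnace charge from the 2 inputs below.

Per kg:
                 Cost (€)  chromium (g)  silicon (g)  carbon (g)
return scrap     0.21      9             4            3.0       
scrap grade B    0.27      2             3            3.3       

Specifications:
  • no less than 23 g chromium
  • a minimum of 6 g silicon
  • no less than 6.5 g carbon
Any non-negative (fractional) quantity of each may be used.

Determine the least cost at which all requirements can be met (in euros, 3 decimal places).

Let x1 = kg of return scrap, x2 = kg of scrap grade B.
Minimize 0.21x1 + 0.27x2 subject to:
  9x1 + 2x2 ≥ 23   (chromium)
  4x1 + 3x2 ≥ 6   (silicon)
  3x1 + 3.3x2 ≥ 6.5   (carbon)
  x1, x2 ≥ 0.
At the optimum only return scrap is positive (scrap grade B = 0). Binding constraint: chromium.
Optimal quantities: return scrap = 2.556 kg.
Total cost: 0.21·2.556 = 0.53676.

€0.537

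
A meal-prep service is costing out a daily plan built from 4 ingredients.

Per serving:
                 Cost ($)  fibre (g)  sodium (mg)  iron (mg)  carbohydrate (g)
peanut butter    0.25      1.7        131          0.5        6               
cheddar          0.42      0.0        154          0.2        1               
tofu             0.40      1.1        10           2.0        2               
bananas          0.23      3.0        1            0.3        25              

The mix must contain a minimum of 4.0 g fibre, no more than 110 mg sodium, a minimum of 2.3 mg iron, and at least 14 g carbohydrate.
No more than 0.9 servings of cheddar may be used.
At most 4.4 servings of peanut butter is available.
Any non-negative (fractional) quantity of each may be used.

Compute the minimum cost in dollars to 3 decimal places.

Let x1 = servings of peanut butter, x2 = servings of cheddar, x3 = servings of tofu, x4 = servings of bananas.
min 0.25x1 + 0.42x2 + 0.4x3 + 0.23x4 subject to:
  1.7x1 + 1.1x3 + 3x4 ≥ 4   (fibre)
  131x1 + 154x2 + 10x3 + 1x4 ≤ 110   (sodium)
  0.5x1 + 0.2x2 + 2x3 + 0.3x4 ≥ 2.3   (iron)
  6x1 + 1x2 + 2x3 + 25x4 ≥ 14   (carbohydrate)
  x2 ≤ 0.9
  x1 ≤ 4.4
  x1, x2, x3, x4 ≥ 0.
The minimum-cost mix takes nothing from peanut butter, cheddar — only tofu, bananas. There the fibre and iron constraints are tight.
Solving gives x3 = 1.005, x4 = 0.9647.
Objective = 0.4·1.005 + 0.23·0.9647 = 0.62388.

$0.624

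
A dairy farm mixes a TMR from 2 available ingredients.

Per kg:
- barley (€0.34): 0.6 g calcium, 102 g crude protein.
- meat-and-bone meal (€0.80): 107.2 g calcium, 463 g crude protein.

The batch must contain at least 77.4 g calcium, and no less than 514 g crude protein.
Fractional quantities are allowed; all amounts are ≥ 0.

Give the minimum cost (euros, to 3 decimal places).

Set it up as a linear program. Let x1 = kg of barley, x2 = kg of meat-and-bone meal.
Minimize 0.34x1 + 0.8x2 with:
  0.6x1 + 107.2x2 ≥ 77.4   (calcium)
  102x1 + 463x2 ≥ 514   (crude protein)
  x1, x2 ≥ 0.
The optimal basis is {meat-and-bone meal}; barley drops out. Binding constraint: crude protein.
That vertex is x2 = 1.11.
Total cost: 0.8·1.11 = 0.88800.

€0.888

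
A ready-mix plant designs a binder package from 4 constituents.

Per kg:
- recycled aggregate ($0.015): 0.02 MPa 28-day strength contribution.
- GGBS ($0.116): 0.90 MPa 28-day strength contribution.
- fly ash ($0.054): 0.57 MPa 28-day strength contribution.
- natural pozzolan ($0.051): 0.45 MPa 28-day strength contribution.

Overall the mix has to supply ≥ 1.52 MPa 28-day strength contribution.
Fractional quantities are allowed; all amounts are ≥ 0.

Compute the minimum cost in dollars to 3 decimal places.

This is a linear program. Let x1 = kg of recycled aggregate, x2 = kg of GGBS, x3 = kg of fly ash, x4 = kg of natural pozzolan.
min 0.015x1 + 0.116x2 + 0.054x3 + 0.051x4 with:
  0.02x1 + 0.9x2 + 0.57x3 + 0.45x4 ≥ 1.52   (28-day strength contribution)
  x1, x2, x3, x4 ≥ 0.
At the optimum only fly ash is positive (recycled aggregate, GGBS, natural pozzolan = 0). The 28-day strength contribution requirement is met with equality.
Optimal quantities: fly ash = 2.667 kg.
Objective = 0.054·2.667 = 0.14402.

$0.144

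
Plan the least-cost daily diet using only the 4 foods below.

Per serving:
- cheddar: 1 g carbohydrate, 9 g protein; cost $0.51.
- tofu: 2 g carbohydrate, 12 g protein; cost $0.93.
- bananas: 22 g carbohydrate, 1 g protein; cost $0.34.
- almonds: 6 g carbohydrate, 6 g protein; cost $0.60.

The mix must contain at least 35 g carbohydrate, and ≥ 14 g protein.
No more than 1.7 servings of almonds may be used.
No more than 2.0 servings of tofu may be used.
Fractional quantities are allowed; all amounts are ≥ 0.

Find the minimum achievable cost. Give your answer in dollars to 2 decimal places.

Treat it as an LP. Let x1 = servings of cheddar, x2 = servings of tofu, x3 = servings of bananas, x4 = servings of almonds.
Minimize 0.51x1 + 0.93x2 + 0.34x3 + 0.6x4 s.t.:
  1x1 + 2x2 + 22x3 + 6x4 ≥ 35   (carbohydrate)
  9x1 + 12x2 + 1x3 + 6x4 ≥ 14   (protein)
  x4 ≤ 1.7
  x2 ≤ 2
  x1, x2, x3, x4 ≥ 0.
At the optimum only cheddar, bananas are positive (tofu, almonds = 0). There the carbohydrate and protein constraints are tight.
So cheddar = 1.386 servings, bananas = 1.528 servings.
Cost = 0.51·1.386 + 0.34·1.528 = 1.2264.

$1.23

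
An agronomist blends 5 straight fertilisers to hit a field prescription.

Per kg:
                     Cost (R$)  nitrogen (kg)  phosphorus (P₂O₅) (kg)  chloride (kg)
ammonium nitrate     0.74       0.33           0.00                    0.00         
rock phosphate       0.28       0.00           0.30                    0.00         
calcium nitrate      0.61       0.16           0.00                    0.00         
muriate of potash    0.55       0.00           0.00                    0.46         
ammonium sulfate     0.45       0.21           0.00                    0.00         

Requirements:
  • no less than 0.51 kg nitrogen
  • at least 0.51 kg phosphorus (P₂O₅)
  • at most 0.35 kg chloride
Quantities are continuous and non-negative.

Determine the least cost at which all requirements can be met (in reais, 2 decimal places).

R$1.57

Let x1 = kg of ammonium nitrate, x2 = kg of rock phosphate, x3 = kg of calcium nitrate, x4 = kg of muriate of potash, x5 = kg of ammonium sulfate.
min 0.74x1 + 0.28x2 + 0.61x3 + 0.55x4 + 0.45x5 s.t.:
  0.33x1 + 0.16x3 + 0.21x5 ≥ 0.51   (nitrogen)
  0.3x2 ≥ 0.51   (phosphorus (P₂O₅))
  0.46x4 ≤ 0.35   (chloride)
  x1, x2, x3, x4, x5 ≥ 0.
The minimum-cost mix takes nothing from ammonium nitrate, calcium nitrate, muriate of potash — only rock phosphate, ammonium sulfate. The nitrogen and phosphorus (P₂O₅) requirements are met with equality.
Solving gives x2 = 1.7, x5 = 2.429.
Hence cost = 0.28·1.7 + 0.45·2.429 = R$1.5691.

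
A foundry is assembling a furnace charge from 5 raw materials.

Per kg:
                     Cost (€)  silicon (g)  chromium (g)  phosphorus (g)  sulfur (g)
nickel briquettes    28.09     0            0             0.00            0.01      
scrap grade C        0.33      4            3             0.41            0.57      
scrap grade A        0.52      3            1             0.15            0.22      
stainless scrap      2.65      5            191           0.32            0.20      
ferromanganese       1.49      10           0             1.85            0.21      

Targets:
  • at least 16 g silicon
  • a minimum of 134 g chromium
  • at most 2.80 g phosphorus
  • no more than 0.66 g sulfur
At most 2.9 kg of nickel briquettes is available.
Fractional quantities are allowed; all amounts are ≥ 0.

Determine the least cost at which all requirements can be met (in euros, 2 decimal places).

€3.56

Set it up as a linear program. Let x1 = kg of nickel briquettes, x2 = kg of scrap grade C, x3 = kg of scrap grade A, x4 = kg of stainless scrap, x5 = kg of ferromanganese.
min 28.09x1 + 0.33x2 + 0.52x3 + 2.65x4 + 1.49x5 s.t.:
  4x2 + 3x3 + 5x4 + 10x5 ≥ 16   (silicon)
  3x2 + 1x3 + 191x4 ≥ 134   (chromium)
  0.41x2 + 0.15x3 + 0.32x4 + 1.85x5 ≤ 2.8   (phosphorus)
  0.01x1 + 0.57x2 + 0.22x3 + 0.2x4 + 0.21x5 ≤ 0.66   (sulfur)
  x1 ≤ 2.9
  x1, x2, x3, x4, x5 ≥ 0.
The cheapest feasible vertex uses only scrap grade C, stainless scrap, ferromanganese; nickel briquettes, scrap grade A are not used. The silicon, chromium, sulfur requirements are met with equality.
Optimal quantities: scrap grade C = 0.5312 kg, stainless scrap = 0.6932 kg, ferromanganese = 1.041 kg.
Cost = 0.33·0.5312 + 2.65·0.6932 + 1.49·1.041 = 3.5634.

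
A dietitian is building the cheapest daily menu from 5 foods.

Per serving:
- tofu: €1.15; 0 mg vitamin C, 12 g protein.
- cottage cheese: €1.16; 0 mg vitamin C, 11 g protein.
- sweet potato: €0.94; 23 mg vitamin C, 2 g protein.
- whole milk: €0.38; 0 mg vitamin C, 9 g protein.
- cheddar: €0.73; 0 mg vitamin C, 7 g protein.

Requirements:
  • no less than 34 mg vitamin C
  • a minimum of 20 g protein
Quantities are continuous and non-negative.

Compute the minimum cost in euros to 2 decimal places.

Let x1 = servings of tofu, x2 = servings of cottage cheese, x3 = servings of sweet potato, x4 = servings of whole milk, x5 = servings of cheddar.
Minimise 1.15x1 + 1.16x2 + 0.94x3 + 0.38x4 + 0.73x5 subject to:
  23x3 ≥ 34   (vitamin C)
  12x1 + 11x2 + 2x3 + 9x4 + 7x5 ≥ 20   (protein)
  x1, x2, x3, x4, x5 ≥ 0.
The cheapest feasible vertex uses only sweet potato, whole milk; tofu, cottage cheese, cheddar are not used. The vitamin C and protein requirements are met with equality.
So sweet potato = 1.478 servings, whole milk = 1.894 servings.
Objective = 0.94·1.478 + 0.38·1.894 = 2.1090.

€2.11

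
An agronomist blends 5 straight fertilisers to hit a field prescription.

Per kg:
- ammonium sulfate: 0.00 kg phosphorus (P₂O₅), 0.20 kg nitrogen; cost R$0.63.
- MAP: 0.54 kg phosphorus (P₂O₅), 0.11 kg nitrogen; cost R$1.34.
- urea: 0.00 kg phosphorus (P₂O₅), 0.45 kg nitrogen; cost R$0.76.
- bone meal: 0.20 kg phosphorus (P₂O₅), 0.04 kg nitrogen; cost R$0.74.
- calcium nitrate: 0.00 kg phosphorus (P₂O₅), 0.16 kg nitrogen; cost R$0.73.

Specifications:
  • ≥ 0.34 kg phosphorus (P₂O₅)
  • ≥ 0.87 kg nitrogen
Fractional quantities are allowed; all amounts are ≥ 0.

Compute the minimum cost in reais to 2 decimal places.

Treat it as an LP. Let x1 = kg of ammonium sulfate, x2 = kg of MAP, x3 = kg of urea, x4 = kg of bone meal, x5 = kg of calcium nitrate.
Minimize 0.63x1 + 1.34x2 + 0.76x3 + 0.74x4 + 0.73x5 s.t.:
  0.54x2 + 0.2x4 ≥ 0.34   (phosphorus (P₂O₅))
  0.2x1 + 0.11x2 + 0.45x3 + 0.04x4 + 0.16x5 ≥ 0.87   (nitrogen)
  x1, x2, x3, x4, x5 ≥ 0.
The optimal basis is {MAP, urea}; ammonium sulfate, bone meal, calcium nitrate drop out. There the phosphorus (P₂O₅) and nitrogen constraints are tight.
So MAP = 0.6296 kg, urea = 1.779 kg.
Objective = 1.34·0.6296 + 0.76·1.779 = 2.1957.

R$2.20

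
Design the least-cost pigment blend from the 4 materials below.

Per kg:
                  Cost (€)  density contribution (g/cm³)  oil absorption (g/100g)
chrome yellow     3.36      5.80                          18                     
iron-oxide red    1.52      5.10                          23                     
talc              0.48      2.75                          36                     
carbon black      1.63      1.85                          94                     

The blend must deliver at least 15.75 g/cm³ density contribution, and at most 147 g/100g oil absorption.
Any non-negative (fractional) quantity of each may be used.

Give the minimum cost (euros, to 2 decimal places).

Treat it as an LP. Let x1 = kg of chrome yellow, x2 = kg of iron-oxide red, x3 = kg of talc, x4 = kg of carbon black.
Minimize 3.36x1 + 1.52x2 + 0.48x3 + 1.63x4 s.t.:
  5.8x1 + 5.1x2 + 2.75x3 + 1.85x4 ≥ 15.75   (density contribution)
  18x1 + 23x2 + 36x3 + 94x4 ≤ 147   (oil absorption)
  x1, x2, x3, x4 ≥ 0.
The minimum-cost mix takes nothing from chrome yellow, carbon black — only iron-oxide red, talc. There the density contribution and oil absorption constraints are tight.
So iron-oxide red = 1.352 kg, talc = 3.219 kg.
Cost = 1.52·1.352 + 0.48·3.219 = 3.6002.

€3.60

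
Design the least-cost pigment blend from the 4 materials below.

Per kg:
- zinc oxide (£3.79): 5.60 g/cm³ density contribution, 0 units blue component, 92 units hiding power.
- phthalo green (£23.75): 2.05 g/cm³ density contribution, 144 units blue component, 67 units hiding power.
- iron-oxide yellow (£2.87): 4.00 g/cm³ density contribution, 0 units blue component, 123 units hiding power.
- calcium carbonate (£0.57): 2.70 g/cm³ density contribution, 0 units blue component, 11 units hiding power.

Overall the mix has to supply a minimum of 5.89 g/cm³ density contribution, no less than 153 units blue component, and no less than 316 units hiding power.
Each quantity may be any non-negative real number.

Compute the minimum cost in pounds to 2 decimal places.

£30.95

Let x1 = kg of zinc oxide, x2 = kg of phthalo green, x3 = kg of iron-oxide yellow, x4 = kg of calcium carbonate.
min 3.79x1 + 23.75x2 + 2.87x3 + 0.57x4 s.t.:
  5.6x1 + 2.05x2 + 4x3 + 2.7x4 ≥ 5.89   (density contribution)
  144x2 ≥ 153   (blue component)
  92x1 + 67x2 + 123x3 + 11x4 ≥ 316   (hiding power)
  x1, x2, x3, x4 ≥ 0.
The optimal basis is {phthalo green, iron-oxide yellow}; zinc oxide, calcium carbonate drop out. Binding constraints: blue component and hiding power.
Optimal quantities: phthalo green = 1.0625 kg, iron-oxide yellow = 1.9903 kg.
Total cost: 23.75·1.0625 + 2.87·1.9903 = 30.9465.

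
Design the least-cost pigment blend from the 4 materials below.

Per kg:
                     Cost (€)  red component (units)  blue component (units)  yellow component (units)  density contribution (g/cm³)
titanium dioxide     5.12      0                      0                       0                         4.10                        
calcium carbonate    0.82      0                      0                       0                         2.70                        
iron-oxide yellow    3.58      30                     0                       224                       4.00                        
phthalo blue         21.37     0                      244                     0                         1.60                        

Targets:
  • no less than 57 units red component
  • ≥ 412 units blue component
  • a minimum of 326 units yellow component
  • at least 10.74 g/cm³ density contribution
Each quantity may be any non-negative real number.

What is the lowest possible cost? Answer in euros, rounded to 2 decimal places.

Let x1 = kg of titanium dioxide, x2 = kg of calcium carbonate, x3 = kg of iron-oxide yellow, x4 = kg of phthalo blue.
Minimize 5.12x1 + 0.82x2 + 3.58x3 + 21.37x4 subject to:
  30x3 ≥ 57   (red component)
  244x4 ≥ 412   (blue component)
  224x3 ≥ 326   (yellow component)
  4.1x1 + 2.7x2 + 4x3 + 1.6x4 ≥ 10.74   (density contribution)
  x1, x2, x3, x4 ≥ 0.
The cheapest feasible vertex uses only calcium carbonate, iron-oxide yellow, phthalo blue; titanium dioxide is not used. Binding constraints: red component, blue component, density contribution.
So calcium carbonate = 0.16236 kg, iron-oxide yellow = 1.9 kg, phthalo blue = 1.6885 kg.
Cost = 0.82·0.16236 + 3.58·1.9 + 21.37·1.6885 = 43.0184.

€43.02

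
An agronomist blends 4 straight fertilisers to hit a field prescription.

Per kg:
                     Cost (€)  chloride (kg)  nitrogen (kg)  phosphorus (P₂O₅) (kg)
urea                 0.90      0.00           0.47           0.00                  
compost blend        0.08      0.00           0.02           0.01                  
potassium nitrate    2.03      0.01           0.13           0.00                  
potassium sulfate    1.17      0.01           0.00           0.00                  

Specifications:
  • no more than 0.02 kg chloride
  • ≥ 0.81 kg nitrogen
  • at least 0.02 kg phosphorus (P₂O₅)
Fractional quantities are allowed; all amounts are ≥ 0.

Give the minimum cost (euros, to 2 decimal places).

€1.63

Let x1 = kg of urea, x2 = kg of compost blend, x3 = kg of potassium nitrate, x4 = kg of potassium sulfate.
Minimize 0.9x1 + 0.08x2 + 2.03x3 + 1.17x4 s.t.:
  0.01x3 + 0.01x4 ≤ 0.02   (chloride)
  0.47x1 + 0.02x2 + 0.13x3 ≥ 0.81   (nitrogen)
  0.01x2 ≥ 0.02   (phosphorus (P₂O₅))
  x1, x2, x3, x4 ≥ 0.
The cheapest feasible vertex uses only urea, compost blend; potassium nitrate, potassium sulfate are not used. Binding constraints: nitrogen and phosphorus (P₂O₅).
So urea = 1.638 kg, compost blend = 2 kg.
Cost = 0.9·1.638 + 0.08·2 = 1.6342.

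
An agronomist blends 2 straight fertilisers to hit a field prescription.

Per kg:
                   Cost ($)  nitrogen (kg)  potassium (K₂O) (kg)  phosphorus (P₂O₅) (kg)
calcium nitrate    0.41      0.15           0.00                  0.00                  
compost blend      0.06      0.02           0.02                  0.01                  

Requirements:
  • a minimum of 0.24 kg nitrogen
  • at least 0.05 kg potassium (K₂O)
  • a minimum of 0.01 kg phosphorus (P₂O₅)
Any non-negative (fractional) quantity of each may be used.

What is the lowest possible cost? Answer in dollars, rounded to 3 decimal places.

This is a linear program. Let x1 = kg of calcium nitrate, x2 = kg of compost blend.
min 0.41x1 + 0.06x2 s.t.:
  0.15x1 + 0.02x2 ≥ 0.24   (nitrogen)
  0.02x2 ≥ 0.05   (potassium (K₂O))
  0.01x2 ≥ 0.01   (phosphorus (P₂O₅))
  x1, x2 ≥ 0.
Both inputs are positive at the optimum. There the nitrogen and potassium (K₂O) constraints are tight.
Optimal quantities: calcium nitrate = 1.267 kg, compost blend = 2.5 kg.
Hence cost = 0.41·1.267 + 0.06·2.5 = $0.66947.

$0.669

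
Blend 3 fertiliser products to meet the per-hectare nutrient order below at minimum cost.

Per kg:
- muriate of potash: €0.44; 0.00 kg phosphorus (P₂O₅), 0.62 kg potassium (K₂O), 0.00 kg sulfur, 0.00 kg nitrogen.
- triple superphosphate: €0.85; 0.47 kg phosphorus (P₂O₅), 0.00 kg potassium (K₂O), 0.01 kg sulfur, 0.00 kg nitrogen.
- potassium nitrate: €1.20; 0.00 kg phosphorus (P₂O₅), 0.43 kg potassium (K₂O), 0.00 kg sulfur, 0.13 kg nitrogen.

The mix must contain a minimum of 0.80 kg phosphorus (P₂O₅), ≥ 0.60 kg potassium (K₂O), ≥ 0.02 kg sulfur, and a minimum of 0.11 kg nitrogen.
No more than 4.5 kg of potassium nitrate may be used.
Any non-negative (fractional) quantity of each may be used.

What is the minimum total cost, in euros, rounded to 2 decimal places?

€2.88

This is a linear program. Let x1 = kg of muriate of potash, x2 = kg of triple superphosphate, x3 = kg of potassium nitrate.
Minimise 0.44x1 + 0.85x2 + 1.2x3 s.t.:
  0.47x2 ≥ 0.8   (phosphorus (P₂O₅))
  0.62x1 + 0.43x3 ≥ 0.6   (potassium (K₂O))
  0.01x2 ≥ 0.02   (sulfur)
  0.13x3 ≥ 0.11   (nitrogen)
  x3 ≤ 4.5
  x1, x2, x3 ≥ 0.
The optimal mix uses every input. There the potassium (K₂O), sulfur, nitrogen constraints are tight.
Optimal quantities: muriate of potash = 0.3809 kg, triple superphosphate = 2 kg, potassium nitrate = 0.8462 kg.
Total cost: 0.44·0.3809 + 0.85·2 + 1.2·0.8462 = 2.8830.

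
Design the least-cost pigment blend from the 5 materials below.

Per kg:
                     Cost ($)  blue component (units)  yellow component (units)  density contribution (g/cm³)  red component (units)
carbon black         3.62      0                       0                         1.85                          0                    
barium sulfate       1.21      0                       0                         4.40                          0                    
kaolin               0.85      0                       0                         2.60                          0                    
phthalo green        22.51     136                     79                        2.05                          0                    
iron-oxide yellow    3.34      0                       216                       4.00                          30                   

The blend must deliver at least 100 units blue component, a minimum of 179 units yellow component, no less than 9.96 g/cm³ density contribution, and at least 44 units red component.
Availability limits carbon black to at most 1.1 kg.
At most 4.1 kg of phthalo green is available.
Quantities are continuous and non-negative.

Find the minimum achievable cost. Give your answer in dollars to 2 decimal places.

$22.16

Let x1 = kg of carbon black, x2 = kg of barium sulfate, x3 = kg of kaolin, x4 = kg of phthalo green, x5 = kg of iron-oxide yellow.
Minimise 3.62x1 + 1.21x2 + 0.85x3 + 22.51x4 + 3.34x5 with:
  136x4 ≥ 100   (blue component)
  79x4 + 216x5 ≥ 179   (yellow component)
  1.85x1 + 4.4x2 + 2.6x3 + 2.05x4 + 4x5 ≥ 9.96   (density contribution)
  30x5 ≥ 44   (red component)
  x1 ≤ 1.1
  x4 ≤ 4.1
  x1, x2, x3, x4, x5 ≥ 0.
At the optimum only barium sulfate, phthalo green, iron-oxide yellow are positive (carbon black, kaolin = 0). The blue component, density contribution, red component requirements are met with equality.
That vertex is x2 = 0.5877, x4 = 0.7353, x5 = 1.467.
Objective = 1.21·0.5877 + 22.51·0.7353 + 3.34·1.467 = 22.1625.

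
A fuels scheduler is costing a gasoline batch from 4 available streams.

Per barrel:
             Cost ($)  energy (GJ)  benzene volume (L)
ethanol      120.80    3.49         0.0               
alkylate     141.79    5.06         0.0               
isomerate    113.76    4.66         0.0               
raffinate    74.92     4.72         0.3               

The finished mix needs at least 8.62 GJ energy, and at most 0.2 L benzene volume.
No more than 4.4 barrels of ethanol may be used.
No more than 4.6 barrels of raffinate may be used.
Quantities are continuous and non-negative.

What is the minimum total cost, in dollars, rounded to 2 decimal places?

$183.56

Let x1 = barrels of ethanol, x2 = barrels of alkylate, x3 = barrels of isomerate, x4 = barrels of raffinate.
Minimise 120.8x1 + 141.79x2 + 113.76x3 + 74.92x4 subject to:
  3.49x1 + 5.06x2 + 4.66x3 + 4.72x4 ≥ 8.62   (energy)
  0.3x4 ≤ 0.2   (benzene volume)
  x1 ≤ 4.4
  x4 ≤ 4.6
  x1, x2, x3, x4 ≥ 0.
The optimal basis is {isomerate, raffinate}; ethanol, alkylate drop out. The energy and benzene volume requirements are met with equality.
Solving gives x3 = 1.1745, x4 = 0.66667.
Objective = 113.76·1.1745 + 74.92·0.66667 = 183.5580.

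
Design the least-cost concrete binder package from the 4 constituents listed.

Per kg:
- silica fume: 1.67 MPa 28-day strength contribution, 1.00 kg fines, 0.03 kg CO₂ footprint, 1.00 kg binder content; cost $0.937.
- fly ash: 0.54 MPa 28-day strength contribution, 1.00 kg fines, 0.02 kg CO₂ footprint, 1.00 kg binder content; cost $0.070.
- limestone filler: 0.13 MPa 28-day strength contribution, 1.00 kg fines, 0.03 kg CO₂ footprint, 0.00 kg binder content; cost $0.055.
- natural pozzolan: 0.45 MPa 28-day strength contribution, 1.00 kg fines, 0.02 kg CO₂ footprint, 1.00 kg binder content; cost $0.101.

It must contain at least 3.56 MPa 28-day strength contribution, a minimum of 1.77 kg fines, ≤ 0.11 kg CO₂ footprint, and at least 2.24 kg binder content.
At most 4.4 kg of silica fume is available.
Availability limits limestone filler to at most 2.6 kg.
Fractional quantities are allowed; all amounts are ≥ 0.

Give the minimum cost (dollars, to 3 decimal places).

Treat it as an LP. Let x1 = kg of silica fume, x2 = kg of fly ash, x3 = kg of limestone filler, x4 = kg of natural pozzolan.
min 0.937x1 + 0.07x2 + 0.055x3 + 0.101x4 s.t.:
  1.67x1 + 0.54x2 + 0.13x3 + 0.45x4 ≥ 3.56   (28-day strength contribution)
  1x1 + 1x2 + 1x3 + 1x4 ≥ 1.77   (fines)
  0.03x1 + 0.02x2 + 0.03x3 + 0.02x4 ≤ 0.11   (CO₂ footprint)
  1x1 + 1x2 + 1x4 ≥ 2.24   (binder content)
  x1 ≤ 4.4
  x3 ≤ 2.6
  x1, x2, x3, x4 ≥ 0.
At the optimum only silica fume, fly ash are positive (limestone filler, natural pozzolan = 0). The 28-day strength contribution and CO₂ footprint requirements are met with equality.
That vertex is x1 = 0.686, x2 = 4.471.
Total cost: 0.937·0.686 + 0.07·4.471 = 0.95575.

$0.956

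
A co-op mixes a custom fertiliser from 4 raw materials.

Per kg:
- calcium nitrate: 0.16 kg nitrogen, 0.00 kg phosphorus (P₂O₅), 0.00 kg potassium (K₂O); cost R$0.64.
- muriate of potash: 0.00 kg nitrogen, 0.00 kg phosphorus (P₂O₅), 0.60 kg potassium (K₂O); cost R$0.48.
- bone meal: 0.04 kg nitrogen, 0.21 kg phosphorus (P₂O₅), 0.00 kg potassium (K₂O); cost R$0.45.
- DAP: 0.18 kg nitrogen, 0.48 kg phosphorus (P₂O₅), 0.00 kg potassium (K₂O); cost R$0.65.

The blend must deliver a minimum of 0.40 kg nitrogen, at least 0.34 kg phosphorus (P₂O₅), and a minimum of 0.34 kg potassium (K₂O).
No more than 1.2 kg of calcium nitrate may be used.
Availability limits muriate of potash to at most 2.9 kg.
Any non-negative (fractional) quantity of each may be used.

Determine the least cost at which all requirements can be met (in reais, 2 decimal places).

Let x1 = kg of calcium nitrate, x2 = kg of muriate of potash, x3 = kg of bone meal, x4 = kg of DAP.
Minimise 0.64x1 + 0.48x2 + 0.45x3 + 0.65x4 with:
  0.16x1 + 0.04x3 + 0.18x4 ≥ 0.4   (nitrogen)
  0.21x3 + 0.48x4 ≥ 0.34   (phosphorus (P₂O₅))
  0.6x2 ≥ 0.34   (potassium (K₂O))
  x1 ≤ 1.2
  x2 ≤ 2.9
  x1, x2, x3, x4 ≥ 0.
The minimum-cost mix takes nothing from calcium nitrate, bone meal — only muriate of potash, DAP. There the nitrogen and potassium (K₂O) constraints are tight.
That vertex is x2 = 0.5667, x4 = 2.222.
Objective = 0.48·0.5667 + 0.65·2.222 = 1.7163.

R$1.72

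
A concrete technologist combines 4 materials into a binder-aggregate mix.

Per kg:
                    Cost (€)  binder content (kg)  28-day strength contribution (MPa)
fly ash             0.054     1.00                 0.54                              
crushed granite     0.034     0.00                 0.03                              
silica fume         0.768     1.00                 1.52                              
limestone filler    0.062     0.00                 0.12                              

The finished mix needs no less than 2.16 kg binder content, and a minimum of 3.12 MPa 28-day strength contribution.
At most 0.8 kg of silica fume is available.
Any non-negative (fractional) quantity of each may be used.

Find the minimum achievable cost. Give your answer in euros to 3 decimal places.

€0.312

Treat it as an LP. Let x1 = kg of fly ash, x2 = kg of crushed granite, x3 = kg of silica fume, x4 = kg of limestone filler.
Minimise 0.054x1 + 0.034x2 + 0.768x3 + 0.062x4 s.t.:
  1x1 + 1x3 ≥ 2.16   (binder content)
  0.54x1 + 0.03x2 + 1.52x3 + 0.12x4 ≥ 3.12   (28-day strength contribution)
  x3 ≤ 0.8
  x1, x2, x3, x4 ≥ 0.
The minimum-cost mix takes nothing from crushed granite, silica fume, limestone filler — only fly ash. There the 28-day strength contribution constraint is tight.
So fly ash = 5.778 kg.
Hence cost = 0.054·5.778 = €0.31201.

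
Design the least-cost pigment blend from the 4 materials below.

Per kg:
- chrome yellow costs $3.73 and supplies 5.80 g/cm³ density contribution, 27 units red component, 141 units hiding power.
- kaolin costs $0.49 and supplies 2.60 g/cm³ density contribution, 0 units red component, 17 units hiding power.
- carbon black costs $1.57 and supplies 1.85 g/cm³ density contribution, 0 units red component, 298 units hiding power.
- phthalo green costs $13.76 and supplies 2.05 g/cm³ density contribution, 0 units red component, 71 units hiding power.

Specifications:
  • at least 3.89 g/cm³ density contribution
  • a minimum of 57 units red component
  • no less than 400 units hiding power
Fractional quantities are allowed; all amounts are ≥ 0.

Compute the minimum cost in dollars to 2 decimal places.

Treat it as an LP. Let x1 = kg of chrome yellow, x2 = kg of kaolin, x3 = kg of carbon black, x4 = kg of phthalo green.
min 3.73x1 + 0.49x2 + 1.57x3 + 13.76x4 subject to:
  5.8x1 + 2.6x2 + 1.85x3 + 2.05x4 ≥ 3.89   (density contribution)
  27x1 ≥ 57   (red component)
  141x1 + 17x2 + 298x3 + 71x4 ≥ 400   (hiding power)
  x1, x2, x3, x4 ≥ 0.
The minimum-cost mix takes nothing from kaolin, phthalo green — only chrome yellow, carbon black. Binding constraints: red component and hiding power.
So chrome yellow = 2.111 kg, carbon black = 0.3434 kg.
Cost = 3.73·2.111 + 1.57·0.3434 = 8.4132.

$8.41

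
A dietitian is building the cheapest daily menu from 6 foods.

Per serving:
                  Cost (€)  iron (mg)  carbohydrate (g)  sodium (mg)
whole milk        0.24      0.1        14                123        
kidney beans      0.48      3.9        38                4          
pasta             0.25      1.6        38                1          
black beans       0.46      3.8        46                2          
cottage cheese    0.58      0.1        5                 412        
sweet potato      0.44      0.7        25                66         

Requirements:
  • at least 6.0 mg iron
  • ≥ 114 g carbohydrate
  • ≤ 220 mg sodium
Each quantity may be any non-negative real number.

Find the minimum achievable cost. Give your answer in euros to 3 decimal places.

Let x1 = servings of whole milk, x2 = servings of kidney beans, x3 = servings of pasta, x4 = servings of black beans, x5 = servings of cottage cheese, x6 = servings of sweet potato.
Minimize 0.24x1 + 0.48x2 + 0.25x3 + 0.46x4 + 0.58x5 + 0.44x6 subject to:
  0.1x1 + 3.9x2 + 1.6x3 + 3.8x4 + 0.1x5 + 0.7x6 ≥ 6   (iron)
  14x1 + 38x2 + 38x3 + 46x4 + 5x5 + 25x6 ≥ 114   (carbohydrate)
  123x1 + 4x2 + 1x3 + 2x4 + 412x5 + 66x6 ≤ 220   (sodium)
  x1, x2, x3, x4, x5, x6 ≥ 0.
The cheapest feasible vertex uses only pasta, black beans; whole milk, kidney beans, cottage cheese, sweet potato are not used. There the iron and carbohydrate constraints are tight.
That vertex is x3 = 2.22, x4 = 0.6441.
Objective = 0.25·2.22 + 0.46·0.6441 = 0.85129.

€0.851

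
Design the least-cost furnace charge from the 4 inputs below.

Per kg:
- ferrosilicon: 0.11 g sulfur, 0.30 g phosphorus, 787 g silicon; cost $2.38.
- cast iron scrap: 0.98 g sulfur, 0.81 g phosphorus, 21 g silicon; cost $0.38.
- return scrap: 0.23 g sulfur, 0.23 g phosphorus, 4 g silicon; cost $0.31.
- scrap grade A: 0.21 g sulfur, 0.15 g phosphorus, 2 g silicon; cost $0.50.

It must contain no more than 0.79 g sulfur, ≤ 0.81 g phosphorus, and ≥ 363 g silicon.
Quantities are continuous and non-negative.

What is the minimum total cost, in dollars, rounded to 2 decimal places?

This is a linear program. Let x1 = kg of ferrosilicon, x2 = kg of cast iron scrap, x3 = kg of return scrap, x4 = kg of scrap grade A.
Minimise 2.38x1 + 0.38x2 + 0.31x3 + 0.5x4 subject to:
  0.11x1 + 0.98x2 + 0.23x3 + 0.21x4 ≤ 0.79   (sulfur)
  0.3x1 + 0.81x2 + 0.23x3 + 0.15x4 ≤ 0.81   (phosphorus)
  787x1 + 21x2 + 4x3 + 2x4 ≥ 363   (silicon)
  x1, x2, x3, x4 ≥ 0.
The optimal basis is {ferrosilicon}; cast iron scrap, return scrap, scrap grade A drop out. Binding constraint: silicon.
Solving gives x1 = 0.4612.
Hence cost = 2.38·0.4612 = $1.0977.

$1.10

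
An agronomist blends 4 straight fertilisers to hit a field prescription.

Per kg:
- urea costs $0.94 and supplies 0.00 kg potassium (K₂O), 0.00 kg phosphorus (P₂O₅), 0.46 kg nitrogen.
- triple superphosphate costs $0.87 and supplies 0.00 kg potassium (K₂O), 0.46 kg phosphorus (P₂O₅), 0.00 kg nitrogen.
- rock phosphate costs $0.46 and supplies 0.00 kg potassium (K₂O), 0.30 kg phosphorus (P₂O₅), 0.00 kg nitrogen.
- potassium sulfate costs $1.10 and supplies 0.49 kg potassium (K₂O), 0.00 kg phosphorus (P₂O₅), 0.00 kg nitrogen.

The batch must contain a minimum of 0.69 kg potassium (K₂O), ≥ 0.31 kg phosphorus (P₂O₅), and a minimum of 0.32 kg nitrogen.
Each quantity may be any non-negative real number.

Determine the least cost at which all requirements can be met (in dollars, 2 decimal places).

$2.68

Treat it as an LP. Let x1 = kg of urea, x2 = kg of triple superphosphate, x3 = kg of rock phosphate, x4 = kg of potassium sulfate.
Minimize 0.94x1 + 0.87x2 + 0.46x3 + 1.1x4 subject to:
  0.49x4 ≥ 0.69   (potassium (K₂O))
  0.46x2 + 0.3x3 ≥ 0.31   (phosphorus (P₂O₅))
  0.46x1 ≥ 0.32   (nitrogen)
  x1, x2, x3, x4 ≥ 0.
The optimal basis is {urea, rock phosphate, potassium sulfate}; triple superphosphate drops out. There the potassium (K₂O), phosphorus (P₂O₅), nitrogen constraints are tight.
That vertex is x1 = 0.6957, x3 = 1.033, x4 = 1.408.
Objective = 0.94·0.6957 + 0.46·1.033 + 1.1·1.408 = 2.6779.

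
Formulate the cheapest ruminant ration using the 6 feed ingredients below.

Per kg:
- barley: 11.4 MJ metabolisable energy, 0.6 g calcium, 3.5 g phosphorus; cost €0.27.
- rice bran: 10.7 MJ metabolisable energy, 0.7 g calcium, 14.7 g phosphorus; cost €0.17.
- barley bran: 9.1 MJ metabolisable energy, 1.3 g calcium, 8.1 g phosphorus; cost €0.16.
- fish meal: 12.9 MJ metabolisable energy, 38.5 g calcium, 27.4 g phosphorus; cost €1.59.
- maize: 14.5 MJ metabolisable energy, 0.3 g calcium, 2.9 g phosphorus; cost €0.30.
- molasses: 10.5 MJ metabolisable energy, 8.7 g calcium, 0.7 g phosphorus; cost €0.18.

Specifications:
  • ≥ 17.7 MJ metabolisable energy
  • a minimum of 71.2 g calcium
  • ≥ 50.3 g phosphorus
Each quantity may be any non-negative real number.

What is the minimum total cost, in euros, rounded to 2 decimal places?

€1.95

This is a linear program. Let x1 = kg of barley, x2 = kg of rice bran, x3 = kg of barley bran, x4 = kg of fish meal, x5 = kg of maize, x6 = kg of molasses.
Minimise 0.27x1 + 0.17x2 + 0.16x3 + 1.59x4 + 0.3x5 + 0.18x6 subject to:
  11.4x1 + 10.7x2 + 9.1x3 + 12.9x4 + 14.5x5 + 10.5x6 ≥ 17.7   (metabolisable energy)
  0.6x1 + 0.7x2 + 1.3x3 + 38.5x4 + 0.3x5 + 8.7x6 ≥ 71.2   (calcium)
  3.5x1 + 14.7x2 + 8.1x3 + 27.4x4 + 2.9x5 + 0.7x6 ≥ 50.3   (phosphorus)
  x1, x2, x3, x4, x5, x6 ≥ 0.
The optimal basis is {rice bran, molasses}; barley, barley bran, fish meal, maize drop out. Binding constraints: calcium and phosphorus.
So rice bran = 3.044 kg, molasses = 7.939 kg.
Total cost: 0.17·3.044 + 0.18·7.939 = 1.9465.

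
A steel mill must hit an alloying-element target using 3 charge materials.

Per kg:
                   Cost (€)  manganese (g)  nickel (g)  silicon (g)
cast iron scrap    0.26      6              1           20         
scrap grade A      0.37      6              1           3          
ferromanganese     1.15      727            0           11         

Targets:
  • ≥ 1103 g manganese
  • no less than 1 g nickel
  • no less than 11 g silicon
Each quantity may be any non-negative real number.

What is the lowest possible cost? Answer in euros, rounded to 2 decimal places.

€2.00

Treat it as an LP. Let x1 = kg of cast iron scrap, x2 = kg of scrap grade A, x3 = kg of ferromanganese.
Minimize 0.26x1 + 0.37x2 + 1.15x3 with:
  6x1 + 6x2 + 727x3 ≥ 1103   (manganese)
  1x1 + 1x2 ≥ 1   (nickel)
  20x1 + 3x2 + 11x3 ≥ 11   (silicon)
  x1, x2, x3 ≥ 0.
At the optimum only cast iron scrap, ferromanganese are positive (scrap grade A = 0). Binding constraints: manganese and nickel.
So cast iron scrap = 1 kg, ferromanganese = 1.509 kg.
Hence cost = 0.26·1 + 1.15·1.509 = €1.9954.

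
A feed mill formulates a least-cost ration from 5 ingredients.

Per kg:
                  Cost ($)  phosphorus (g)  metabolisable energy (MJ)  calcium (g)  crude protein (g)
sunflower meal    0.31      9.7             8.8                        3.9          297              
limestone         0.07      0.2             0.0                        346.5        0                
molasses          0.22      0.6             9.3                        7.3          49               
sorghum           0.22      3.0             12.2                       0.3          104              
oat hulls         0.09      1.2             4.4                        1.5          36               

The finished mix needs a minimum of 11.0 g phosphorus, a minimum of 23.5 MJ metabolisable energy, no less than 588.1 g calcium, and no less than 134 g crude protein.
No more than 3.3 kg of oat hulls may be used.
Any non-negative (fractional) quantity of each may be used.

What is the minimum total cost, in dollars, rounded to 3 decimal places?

$0.640

Let x1 = kg of sunflower meal, x2 = kg of limestone, x3 = kg of molasses, x4 = kg of sorghum, x5 = kg of oat hulls.
Minimise 0.31x1 + 0.07x2 + 0.22x3 + 0.22x4 + 0.09x5 subject to:
  9.7x1 + 0.2x2 + 0.6x3 + 3x4 + 1.2x5 ≥ 11   (phosphorus)
  8.8x1 + 9.3x3 + 12.2x4 + 4.4x5 ≥ 23.5   (metabolisable energy)
  3.9x1 + 346.5x2 + 7.3x3 + 0.3x4 + 1.5x5 ≥ 588.1   (calcium)
  297x1 + 49x3 + 104x4 + 36x5 ≥ 134   (crude protein)
  x5 ≤ 3.3
  x1, x2, x3, x4, x5 ≥ 0.
At the optimum only sunflower meal, limestone, sorghum are positive (molasses, oat hulls = 0). There the phosphorus, metabolisable energy, calcium constraints are tight.
That vertex is x1 = 0.648, x2 = 1.689, x4 = 1.459.
Total cost: 0.31·0.648 + 0.07·1.689 + 0.22·1.459 = 0.64009.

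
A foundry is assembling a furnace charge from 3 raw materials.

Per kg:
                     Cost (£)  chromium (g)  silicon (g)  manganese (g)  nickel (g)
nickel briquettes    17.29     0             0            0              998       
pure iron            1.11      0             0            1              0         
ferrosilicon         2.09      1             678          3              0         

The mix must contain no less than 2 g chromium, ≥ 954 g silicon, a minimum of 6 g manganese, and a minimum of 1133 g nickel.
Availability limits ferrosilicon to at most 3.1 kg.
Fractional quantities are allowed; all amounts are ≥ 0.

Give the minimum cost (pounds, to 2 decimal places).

Let x1 = kg of nickel briquettes, x2 = kg of pure iron, x3 = kg of ferrosilicon.
Minimise 17.29x1 + 1.11x2 + 2.09x3 subject to:
  1x3 ≥ 2   (chromium)
  678x3 ≥ 954   (silicon)
  1x2 + 3x3 ≥ 6   (manganese)
  998x1 ≥ 1133   (nickel)
  x3 ≤ 3.1
  x1, x2, x3 ≥ 0.
The optimal basis is {nickel briquettes, ferrosilicon}; pure iron drops out. Binding constraints: chromium, manganese, nickel.
So nickel briquettes = 1.1353 kg, ferrosilicon = 2 kg.
Cost = 17.29·1.1353 + 2.09·2 = 23.8093.

£23.81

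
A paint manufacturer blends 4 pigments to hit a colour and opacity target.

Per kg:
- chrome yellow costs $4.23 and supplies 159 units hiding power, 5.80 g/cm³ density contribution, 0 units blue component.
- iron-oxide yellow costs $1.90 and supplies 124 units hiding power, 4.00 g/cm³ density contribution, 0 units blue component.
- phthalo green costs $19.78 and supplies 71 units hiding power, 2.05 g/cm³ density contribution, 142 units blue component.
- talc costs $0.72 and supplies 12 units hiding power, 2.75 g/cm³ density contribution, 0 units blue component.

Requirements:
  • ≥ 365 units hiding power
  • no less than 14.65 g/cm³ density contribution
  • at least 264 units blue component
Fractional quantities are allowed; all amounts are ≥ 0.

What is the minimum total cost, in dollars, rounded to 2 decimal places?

Treat it as an LP. Let x1 = kg of chrome yellow, x2 = kg of iron-oxide yellow, x3 = kg of phthalo green, x4 = kg of talc.
Minimize 4.23x1 + 1.9x2 + 19.78x3 + 0.72x4 with:
  159x1 + 124x2 + 71x3 + 12x4 ≥ 365   (hiding power)
  5.8x1 + 4x2 + 2.05x3 + 2.75x4 ≥ 14.65   (density contribution)
  142x3 ≥ 264   (blue component)
  x1, x2, x3, x4 ≥ 0.
The optimal basis is {iron-oxide yellow, phthalo green, talc}; chrome yellow drops out. The hiding power, density contribution, blue component requirements are met with equality.
Optimal quantities: iron-oxide yellow = 1.743 kg, phthalo green = 1.859 kg, talc = 1.406 kg.
Hence cost = 1.9·1.743 + 19.78·1.859 + 0.72·1.406 = $41.09504.

$41.10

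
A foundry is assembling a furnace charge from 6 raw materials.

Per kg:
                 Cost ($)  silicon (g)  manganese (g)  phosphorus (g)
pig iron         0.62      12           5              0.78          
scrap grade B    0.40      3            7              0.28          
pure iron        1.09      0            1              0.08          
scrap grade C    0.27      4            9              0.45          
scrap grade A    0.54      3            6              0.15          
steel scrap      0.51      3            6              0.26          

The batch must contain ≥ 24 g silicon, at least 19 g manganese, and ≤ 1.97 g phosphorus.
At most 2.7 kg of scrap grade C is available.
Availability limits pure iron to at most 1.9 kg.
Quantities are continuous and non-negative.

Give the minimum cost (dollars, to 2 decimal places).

$1.32

This is a linear program. Let x1 = kg of pig iron, x2 = kg of scrap grade B, x3 = kg of pure iron, x4 = kg of scrap grade C, x5 = kg of scrap grade A, x6 = kg of steel scrap.
Minimize 0.62x1 + 0.4x2 + 1.09x3 + 0.27x4 + 0.54x5 + 0.51x6 s.t.:
  12x1 + 3x2 + 4x4 + 3x5 + 3x6 ≥ 24   (silicon)
  5x1 + 7x2 + 1x3 + 9x4 + 6x5 + 6x6 ≥ 19   (manganese)
  0.78x1 + 0.28x2 + 0.08x3 + 0.45x4 + 0.15x5 + 0.26x6 ≤ 1.97   (phosphorus)
  x4 ≤ 2.7
  x3 ≤ 1.9
  x1, x2, x3, x4, x5, x6 ≥ 0.
The optimal basis is {pig iron, scrap grade C}; scrap grade B, pure iron, scrap grade A, steel scrap drop out. Binding constraints: silicon and manganese.
Optimal quantities: pig iron = 1.591 kg, scrap grade C = 1.227 kg.
Hence cost = 0.62·1.591 + 0.27·1.227 = $1.3177.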